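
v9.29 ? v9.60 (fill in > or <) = <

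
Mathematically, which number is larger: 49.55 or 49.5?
49.55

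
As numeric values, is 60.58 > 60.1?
True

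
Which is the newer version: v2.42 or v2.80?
v2.80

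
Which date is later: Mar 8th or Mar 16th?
Mar 16th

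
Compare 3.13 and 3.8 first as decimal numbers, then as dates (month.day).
As decimals: 3.13 < 3.8. As dates: 3/13 is later than 3/8 (day 13 > day 8).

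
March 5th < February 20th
False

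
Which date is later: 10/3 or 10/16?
10/16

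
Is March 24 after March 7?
Yes. Day 24 comes after day 7 in March — this is a date comparison, not a decimal one (the decimal 3.24 would be smaller than 3.7).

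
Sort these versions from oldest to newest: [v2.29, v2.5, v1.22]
[v1.22, v2.5, v2.29]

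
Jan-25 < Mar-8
True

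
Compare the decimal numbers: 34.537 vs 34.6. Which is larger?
34.6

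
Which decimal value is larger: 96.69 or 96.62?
96.69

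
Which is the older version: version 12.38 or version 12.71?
version 12.38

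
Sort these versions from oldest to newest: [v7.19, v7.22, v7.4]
[v7.4, v7.19, v7.22]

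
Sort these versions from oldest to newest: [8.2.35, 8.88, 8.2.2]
[8.2.2, 8.2.35, 8.88]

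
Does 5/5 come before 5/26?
Yes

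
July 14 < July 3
False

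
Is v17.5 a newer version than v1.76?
Yes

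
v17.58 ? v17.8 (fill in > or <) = >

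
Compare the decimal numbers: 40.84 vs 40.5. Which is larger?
40.84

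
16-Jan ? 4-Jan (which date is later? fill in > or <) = >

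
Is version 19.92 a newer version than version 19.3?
Yes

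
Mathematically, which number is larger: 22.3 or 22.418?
22.418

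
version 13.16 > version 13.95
False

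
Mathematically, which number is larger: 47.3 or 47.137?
47.3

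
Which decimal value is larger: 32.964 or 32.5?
32.964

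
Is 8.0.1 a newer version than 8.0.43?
No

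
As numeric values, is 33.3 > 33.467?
False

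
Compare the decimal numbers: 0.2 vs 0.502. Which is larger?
0.502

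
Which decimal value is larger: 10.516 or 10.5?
10.516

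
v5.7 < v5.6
False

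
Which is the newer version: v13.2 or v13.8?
v13.8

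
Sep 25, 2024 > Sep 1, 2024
True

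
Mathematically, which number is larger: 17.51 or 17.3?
17.51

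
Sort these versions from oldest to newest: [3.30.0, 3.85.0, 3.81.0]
[3.30.0, 3.81.0, 3.85.0]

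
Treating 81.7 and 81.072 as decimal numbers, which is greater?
81.7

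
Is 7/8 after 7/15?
No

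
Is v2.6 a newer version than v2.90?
No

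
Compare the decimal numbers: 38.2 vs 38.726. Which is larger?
38.726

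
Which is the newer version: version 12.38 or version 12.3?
version 12.38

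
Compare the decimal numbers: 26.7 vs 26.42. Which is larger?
26.7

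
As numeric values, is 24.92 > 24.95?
False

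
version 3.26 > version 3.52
False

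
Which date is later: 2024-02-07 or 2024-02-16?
2024-02-16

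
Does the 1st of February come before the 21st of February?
Yes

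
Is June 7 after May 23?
Yes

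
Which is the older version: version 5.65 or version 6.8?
version 5.65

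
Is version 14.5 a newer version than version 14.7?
No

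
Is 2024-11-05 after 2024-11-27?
No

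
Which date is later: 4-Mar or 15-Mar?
15-Mar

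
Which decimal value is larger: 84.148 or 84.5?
84.5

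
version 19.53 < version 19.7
False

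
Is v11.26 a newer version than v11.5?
Yes. Version numbers are compared segment by segment as integers, not as decimals: minor version 26 > 5, so v11.26 > v11.5 (even though the decimal 11.26 < 11.5).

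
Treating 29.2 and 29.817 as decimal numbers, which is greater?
29.817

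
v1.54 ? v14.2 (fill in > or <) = <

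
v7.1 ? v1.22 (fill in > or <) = >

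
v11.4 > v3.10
True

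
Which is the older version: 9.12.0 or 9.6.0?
9.6.0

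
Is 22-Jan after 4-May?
No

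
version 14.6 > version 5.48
True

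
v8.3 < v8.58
True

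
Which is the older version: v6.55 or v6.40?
v6.40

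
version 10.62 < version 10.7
False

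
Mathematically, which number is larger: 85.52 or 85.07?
85.52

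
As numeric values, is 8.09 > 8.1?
False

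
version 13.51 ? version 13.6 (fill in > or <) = >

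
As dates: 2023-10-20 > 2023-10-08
True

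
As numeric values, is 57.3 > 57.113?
True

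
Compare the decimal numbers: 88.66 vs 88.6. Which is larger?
88.66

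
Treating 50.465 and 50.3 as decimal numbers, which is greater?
50.465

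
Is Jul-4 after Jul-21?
No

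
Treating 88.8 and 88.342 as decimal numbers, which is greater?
88.8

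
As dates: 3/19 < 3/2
False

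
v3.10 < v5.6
True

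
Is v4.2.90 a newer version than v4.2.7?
Yes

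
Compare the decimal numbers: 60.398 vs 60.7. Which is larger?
60.7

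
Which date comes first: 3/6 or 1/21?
1/21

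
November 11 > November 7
True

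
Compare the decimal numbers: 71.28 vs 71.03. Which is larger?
71.28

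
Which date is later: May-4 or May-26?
May-26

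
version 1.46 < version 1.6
False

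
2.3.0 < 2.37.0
True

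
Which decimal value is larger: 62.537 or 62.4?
62.537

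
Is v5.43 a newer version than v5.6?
Yes. Version numbers are compared segment by segment as integers, not as decimals: minor version 43 > 6, so v5.43 > v5.6 (even though the decimal 5.43 < 5.6).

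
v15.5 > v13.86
True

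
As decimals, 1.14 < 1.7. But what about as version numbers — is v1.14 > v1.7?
True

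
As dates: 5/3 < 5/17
True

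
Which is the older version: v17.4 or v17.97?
v17.4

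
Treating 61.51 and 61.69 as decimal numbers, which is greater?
61.69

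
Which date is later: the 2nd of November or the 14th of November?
the 14th of November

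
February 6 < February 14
True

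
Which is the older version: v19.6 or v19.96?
v19.6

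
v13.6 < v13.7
True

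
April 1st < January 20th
False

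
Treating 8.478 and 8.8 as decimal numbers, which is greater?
8.8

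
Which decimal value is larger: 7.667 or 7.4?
7.667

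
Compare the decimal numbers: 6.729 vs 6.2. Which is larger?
6.729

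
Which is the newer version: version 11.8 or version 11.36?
version 11.36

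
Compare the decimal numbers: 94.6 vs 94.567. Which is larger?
94.6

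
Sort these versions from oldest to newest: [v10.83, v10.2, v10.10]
[v10.2, v10.10, v10.83]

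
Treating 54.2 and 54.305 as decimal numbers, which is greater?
54.305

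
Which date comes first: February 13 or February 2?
February 2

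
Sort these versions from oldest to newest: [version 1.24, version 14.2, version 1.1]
[version 1.1, version 1.24, version 14.2]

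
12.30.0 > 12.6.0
True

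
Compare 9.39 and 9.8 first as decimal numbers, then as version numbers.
As decimals: 9.39 < 9.8. As versions: v9.39 > v9.8 (minor version 39 > 8).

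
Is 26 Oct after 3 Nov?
No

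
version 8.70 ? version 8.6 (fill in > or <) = >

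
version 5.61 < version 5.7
False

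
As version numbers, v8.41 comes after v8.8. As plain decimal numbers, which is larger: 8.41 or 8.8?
8.8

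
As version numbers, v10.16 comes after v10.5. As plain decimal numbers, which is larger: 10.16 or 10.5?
10.5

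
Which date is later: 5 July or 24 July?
24 July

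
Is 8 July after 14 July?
No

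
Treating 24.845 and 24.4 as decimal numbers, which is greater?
24.845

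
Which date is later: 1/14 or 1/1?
1/14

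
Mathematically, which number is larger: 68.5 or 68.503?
68.503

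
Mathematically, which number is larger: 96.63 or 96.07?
96.63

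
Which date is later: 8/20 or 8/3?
8/20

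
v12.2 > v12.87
False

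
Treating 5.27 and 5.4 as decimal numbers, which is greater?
5.4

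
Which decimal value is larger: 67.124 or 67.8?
67.8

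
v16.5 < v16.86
True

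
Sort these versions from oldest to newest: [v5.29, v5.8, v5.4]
[v5.4, v5.8, v5.29]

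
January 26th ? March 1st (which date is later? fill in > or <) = <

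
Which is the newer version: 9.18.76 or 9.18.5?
9.18.76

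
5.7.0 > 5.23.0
False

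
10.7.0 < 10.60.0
True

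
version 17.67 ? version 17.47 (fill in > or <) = >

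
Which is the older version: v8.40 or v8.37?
v8.37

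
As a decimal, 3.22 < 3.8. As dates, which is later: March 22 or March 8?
March 22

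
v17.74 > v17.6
True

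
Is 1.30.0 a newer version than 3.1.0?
No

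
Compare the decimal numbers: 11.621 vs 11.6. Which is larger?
11.621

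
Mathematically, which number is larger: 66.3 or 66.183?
66.3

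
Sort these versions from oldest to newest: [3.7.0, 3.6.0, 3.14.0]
[3.6.0, 3.7.0, 3.14.0]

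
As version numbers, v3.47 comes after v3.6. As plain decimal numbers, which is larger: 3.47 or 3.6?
3.6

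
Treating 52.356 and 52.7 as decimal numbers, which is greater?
52.7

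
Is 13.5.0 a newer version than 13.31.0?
No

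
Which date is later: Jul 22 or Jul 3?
Jul 22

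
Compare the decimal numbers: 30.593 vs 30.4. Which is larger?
30.593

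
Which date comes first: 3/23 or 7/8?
3/23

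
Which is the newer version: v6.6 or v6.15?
v6.15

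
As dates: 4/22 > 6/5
False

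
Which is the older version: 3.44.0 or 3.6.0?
3.6.0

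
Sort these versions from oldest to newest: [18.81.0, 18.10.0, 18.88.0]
[18.10.0, 18.81.0, 18.88.0]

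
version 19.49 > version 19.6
True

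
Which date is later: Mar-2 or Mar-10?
Mar-10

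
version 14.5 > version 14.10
False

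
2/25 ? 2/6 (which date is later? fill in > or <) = >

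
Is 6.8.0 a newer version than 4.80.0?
Yes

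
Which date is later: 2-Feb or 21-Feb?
21-Feb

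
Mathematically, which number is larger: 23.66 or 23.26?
23.66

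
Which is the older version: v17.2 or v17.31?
v17.2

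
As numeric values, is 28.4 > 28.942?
False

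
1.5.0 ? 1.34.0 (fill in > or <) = <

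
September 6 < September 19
True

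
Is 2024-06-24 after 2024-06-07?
Yes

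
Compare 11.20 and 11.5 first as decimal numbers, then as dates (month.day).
As decimals: 11.20 < 11.5. As dates: 11/20 is later than 11/5 (day 20 > day 5).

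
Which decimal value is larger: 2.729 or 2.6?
2.729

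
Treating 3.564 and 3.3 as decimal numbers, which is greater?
3.564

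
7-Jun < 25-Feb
False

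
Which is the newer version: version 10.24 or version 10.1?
version 10.24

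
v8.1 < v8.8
True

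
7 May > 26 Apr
True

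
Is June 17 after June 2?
Yes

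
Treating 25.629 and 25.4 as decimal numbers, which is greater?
25.629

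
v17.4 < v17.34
True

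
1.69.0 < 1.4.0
False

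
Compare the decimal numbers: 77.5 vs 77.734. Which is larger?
77.734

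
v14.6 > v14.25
False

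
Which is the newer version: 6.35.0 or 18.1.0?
18.1.0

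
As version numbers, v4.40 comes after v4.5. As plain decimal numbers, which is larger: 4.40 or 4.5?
4.5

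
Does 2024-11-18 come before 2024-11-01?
No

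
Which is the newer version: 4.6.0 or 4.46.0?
4.46.0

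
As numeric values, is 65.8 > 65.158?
True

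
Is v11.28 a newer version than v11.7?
Yes. Version numbers are compared segment by segment as integers, not as decimals: minor version 28 > 7, so v11.28 > v11.7 (even though the decimal 11.28 < 11.7).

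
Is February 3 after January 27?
Yes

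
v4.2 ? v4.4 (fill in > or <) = <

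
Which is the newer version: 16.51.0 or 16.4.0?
16.51.0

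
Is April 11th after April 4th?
Yes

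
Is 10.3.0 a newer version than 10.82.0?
No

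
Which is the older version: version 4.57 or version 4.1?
version 4.1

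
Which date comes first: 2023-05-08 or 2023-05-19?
2023-05-08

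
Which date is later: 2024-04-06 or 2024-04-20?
2024-04-20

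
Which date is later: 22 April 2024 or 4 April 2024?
22 April 2024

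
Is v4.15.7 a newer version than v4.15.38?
No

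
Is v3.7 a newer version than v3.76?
No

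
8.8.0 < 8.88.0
True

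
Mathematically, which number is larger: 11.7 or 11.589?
11.7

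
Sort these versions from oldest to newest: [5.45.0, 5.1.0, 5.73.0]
[5.1.0, 5.45.0, 5.73.0]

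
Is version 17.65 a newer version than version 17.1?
Yes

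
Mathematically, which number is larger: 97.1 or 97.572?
97.572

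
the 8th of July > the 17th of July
False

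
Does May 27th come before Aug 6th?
Yes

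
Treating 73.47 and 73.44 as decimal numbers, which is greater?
73.47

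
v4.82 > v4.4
True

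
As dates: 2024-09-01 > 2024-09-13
False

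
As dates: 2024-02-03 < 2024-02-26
True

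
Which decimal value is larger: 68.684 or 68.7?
68.7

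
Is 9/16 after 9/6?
Yes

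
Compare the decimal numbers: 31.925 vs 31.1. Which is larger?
31.925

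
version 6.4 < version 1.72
False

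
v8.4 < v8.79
True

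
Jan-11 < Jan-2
False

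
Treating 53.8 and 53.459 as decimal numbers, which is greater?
53.8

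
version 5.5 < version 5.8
True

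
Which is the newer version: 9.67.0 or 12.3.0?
12.3.0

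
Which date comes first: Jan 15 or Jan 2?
Jan 2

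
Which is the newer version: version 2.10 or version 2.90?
version 2.90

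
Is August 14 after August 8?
Yes. Day 14 comes after day 8 in August — this is a date comparison, not a decimal one (the decimal 8.14 would be smaller than 8.8).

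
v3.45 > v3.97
False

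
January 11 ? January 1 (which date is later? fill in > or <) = >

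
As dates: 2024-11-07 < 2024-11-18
True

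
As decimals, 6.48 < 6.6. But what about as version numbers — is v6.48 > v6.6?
True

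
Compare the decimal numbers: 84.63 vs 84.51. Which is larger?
84.63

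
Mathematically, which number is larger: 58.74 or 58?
58.74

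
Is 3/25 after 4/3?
No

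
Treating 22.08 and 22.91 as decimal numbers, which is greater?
22.91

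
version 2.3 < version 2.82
True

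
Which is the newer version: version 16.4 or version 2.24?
version 16.4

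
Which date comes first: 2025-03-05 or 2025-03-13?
2025-03-05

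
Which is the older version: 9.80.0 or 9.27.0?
9.27.0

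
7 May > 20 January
True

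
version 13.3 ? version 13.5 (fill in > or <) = <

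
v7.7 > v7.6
True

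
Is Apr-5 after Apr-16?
No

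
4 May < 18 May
True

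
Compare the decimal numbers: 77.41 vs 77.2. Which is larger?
77.41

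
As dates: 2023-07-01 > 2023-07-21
False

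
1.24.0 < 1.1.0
False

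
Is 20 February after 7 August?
No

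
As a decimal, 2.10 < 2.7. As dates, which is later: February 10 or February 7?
February 10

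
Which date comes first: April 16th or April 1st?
April 1st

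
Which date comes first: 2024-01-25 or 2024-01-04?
2024-01-04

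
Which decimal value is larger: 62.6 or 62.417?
62.6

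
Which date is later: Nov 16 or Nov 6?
Nov 16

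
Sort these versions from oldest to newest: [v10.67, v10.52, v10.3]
[v10.3, v10.52, v10.67]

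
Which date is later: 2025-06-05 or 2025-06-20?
2025-06-20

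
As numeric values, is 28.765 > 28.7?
True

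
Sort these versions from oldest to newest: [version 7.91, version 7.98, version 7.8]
[version 7.8, version 7.91, version 7.98]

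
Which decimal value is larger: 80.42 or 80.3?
80.42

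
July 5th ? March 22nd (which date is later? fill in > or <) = >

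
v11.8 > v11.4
True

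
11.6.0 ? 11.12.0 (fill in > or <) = <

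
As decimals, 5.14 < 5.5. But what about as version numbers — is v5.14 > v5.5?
True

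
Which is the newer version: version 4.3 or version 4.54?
version 4.54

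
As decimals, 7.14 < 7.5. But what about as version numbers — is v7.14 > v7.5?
True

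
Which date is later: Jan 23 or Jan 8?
Jan 23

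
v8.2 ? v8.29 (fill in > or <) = <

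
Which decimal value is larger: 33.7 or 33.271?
33.7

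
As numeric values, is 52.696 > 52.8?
False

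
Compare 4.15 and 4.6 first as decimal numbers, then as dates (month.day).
As decimals: 4.15 < 4.6. As dates: 4/15 is later than 4/6 (day 15 > day 6).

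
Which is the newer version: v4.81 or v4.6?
v4.81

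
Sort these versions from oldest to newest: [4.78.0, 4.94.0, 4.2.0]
[4.2.0, 4.78.0, 4.94.0]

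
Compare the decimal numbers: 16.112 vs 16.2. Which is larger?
16.2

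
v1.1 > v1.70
False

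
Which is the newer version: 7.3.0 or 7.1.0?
7.3.0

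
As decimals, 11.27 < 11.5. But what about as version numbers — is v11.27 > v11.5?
True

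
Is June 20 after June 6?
Yes. Day 20 comes after day 6 in June — this is a date comparison, not a decimal one (the decimal 6.20 would be smaller than 6.6).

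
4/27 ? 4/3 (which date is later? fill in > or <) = >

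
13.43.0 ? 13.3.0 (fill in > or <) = >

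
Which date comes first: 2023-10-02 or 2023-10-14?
2023-10-02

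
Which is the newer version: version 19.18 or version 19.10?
version 19.18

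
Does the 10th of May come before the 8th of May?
No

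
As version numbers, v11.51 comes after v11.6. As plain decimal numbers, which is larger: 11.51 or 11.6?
11.6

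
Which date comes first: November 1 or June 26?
June 26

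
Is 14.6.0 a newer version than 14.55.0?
No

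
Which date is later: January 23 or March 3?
March 3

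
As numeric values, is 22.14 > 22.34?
False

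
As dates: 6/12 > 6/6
True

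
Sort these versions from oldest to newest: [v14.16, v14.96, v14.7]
[v14.7, v14.16, v14.96]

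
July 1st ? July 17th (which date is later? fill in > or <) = <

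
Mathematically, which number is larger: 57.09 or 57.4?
57.4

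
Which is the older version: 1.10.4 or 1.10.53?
1.10.4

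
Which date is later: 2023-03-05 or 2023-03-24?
2023-03-24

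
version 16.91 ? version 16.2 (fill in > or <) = >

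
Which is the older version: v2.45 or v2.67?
v2.45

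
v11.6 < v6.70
False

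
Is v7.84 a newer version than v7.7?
Yes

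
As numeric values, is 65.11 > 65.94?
False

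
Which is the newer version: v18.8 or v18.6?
v18.8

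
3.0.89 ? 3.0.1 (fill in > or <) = >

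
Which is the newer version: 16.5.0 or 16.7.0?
16.7.0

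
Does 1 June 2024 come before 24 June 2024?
Yes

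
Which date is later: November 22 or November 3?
November 22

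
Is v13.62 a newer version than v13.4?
Yes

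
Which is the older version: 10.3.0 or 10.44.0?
10.3.0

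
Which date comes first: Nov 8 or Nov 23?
Nov 8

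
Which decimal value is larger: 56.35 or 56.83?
56.83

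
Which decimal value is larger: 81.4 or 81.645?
81.645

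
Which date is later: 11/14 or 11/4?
11/14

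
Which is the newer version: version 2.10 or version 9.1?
version 9.1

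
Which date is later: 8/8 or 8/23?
8/23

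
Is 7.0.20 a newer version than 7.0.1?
Yes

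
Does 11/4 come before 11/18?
Yes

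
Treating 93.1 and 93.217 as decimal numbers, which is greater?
93.217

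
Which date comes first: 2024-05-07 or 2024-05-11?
2024-05-07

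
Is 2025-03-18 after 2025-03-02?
Yes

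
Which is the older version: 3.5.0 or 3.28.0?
3.5.0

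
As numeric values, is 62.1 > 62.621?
False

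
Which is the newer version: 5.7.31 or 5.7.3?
5.7.31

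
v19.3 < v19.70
True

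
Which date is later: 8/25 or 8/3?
8/25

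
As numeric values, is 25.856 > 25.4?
True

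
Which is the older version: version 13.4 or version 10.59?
version 10.59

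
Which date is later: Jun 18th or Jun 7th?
Jun 18th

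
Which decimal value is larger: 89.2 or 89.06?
89.2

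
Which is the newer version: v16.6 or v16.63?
v16.63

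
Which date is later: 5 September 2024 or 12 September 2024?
12 September 2024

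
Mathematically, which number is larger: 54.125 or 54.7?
54.7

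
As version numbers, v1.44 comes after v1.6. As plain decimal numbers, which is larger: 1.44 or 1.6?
1.6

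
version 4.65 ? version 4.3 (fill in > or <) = >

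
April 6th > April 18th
False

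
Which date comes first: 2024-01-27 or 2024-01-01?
2024-01-01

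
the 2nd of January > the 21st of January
False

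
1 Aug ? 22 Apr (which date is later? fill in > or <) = >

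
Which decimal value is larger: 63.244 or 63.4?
63.4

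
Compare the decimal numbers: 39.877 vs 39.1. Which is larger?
39.877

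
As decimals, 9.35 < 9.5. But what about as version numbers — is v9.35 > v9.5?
True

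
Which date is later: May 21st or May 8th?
May 21st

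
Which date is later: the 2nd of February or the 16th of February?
the 16th of February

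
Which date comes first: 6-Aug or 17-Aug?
6-Aug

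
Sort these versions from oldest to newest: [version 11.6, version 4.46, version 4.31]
[version 4.31, version 4.46, version 11.6]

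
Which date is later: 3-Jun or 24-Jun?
24-Jun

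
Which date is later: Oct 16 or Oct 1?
Oct 16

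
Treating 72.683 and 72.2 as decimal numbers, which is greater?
72.683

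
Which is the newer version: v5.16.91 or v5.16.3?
v5.16.91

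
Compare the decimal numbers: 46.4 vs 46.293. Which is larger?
46.4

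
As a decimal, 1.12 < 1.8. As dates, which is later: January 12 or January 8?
January 12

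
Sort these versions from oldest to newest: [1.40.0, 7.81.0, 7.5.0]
[1.40.0, 7.5.0, 7.81.0]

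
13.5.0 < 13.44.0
True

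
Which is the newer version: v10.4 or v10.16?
v10.16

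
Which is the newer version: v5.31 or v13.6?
v13.6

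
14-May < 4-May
False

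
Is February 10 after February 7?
Yes. Day 10 comes after day 7 in February — this is a date comparison, not a decimal one (the decimal 2.10 would be smaller than 2.7).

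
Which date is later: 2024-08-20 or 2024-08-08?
2024-08-20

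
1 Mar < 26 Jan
False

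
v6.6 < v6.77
True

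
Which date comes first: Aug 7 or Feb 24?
Feb 24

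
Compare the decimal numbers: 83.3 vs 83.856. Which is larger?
83.856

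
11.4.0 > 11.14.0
False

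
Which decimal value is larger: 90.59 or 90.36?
90.59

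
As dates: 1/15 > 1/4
True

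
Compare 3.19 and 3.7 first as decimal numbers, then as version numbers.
As decimals: 3.19 < 3.7. As versions: v3.19 > v3.7 (minor version 19 > 7).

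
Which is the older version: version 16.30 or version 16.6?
version 16.6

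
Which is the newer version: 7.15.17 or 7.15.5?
7.15.17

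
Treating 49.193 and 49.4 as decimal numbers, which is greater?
49.4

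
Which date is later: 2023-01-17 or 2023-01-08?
2023-01-17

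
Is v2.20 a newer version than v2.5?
Yes. Version numbers are compared segment by segment as integers, not as decimals: minor version 20 > 5, so v2.20 > v2.5 (even though the decimal 2.20 < 2.5).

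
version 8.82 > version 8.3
True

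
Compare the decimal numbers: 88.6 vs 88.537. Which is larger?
88.6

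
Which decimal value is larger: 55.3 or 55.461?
55.461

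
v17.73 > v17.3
True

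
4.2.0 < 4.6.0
True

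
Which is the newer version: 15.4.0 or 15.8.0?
15.8.0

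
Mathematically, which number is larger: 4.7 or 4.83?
4.83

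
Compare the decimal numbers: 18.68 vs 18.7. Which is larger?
18.7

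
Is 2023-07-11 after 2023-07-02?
Yes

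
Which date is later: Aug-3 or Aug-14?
Aug-14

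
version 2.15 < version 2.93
True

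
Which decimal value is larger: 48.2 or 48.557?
48.557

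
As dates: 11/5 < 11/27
True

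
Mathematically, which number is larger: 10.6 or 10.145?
10.6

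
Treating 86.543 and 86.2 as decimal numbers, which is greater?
86.543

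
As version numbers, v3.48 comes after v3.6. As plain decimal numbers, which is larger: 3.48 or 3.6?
3.6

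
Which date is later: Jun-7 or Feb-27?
Jun-7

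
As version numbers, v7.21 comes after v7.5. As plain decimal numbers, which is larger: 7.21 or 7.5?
7.5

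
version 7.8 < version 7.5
False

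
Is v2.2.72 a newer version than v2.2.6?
Yes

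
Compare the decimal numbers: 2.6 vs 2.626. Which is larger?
2.626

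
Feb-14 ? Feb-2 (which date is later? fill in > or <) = >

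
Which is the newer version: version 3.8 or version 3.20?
version 3.20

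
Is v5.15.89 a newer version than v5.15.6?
Yes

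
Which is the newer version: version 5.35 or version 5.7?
version 5.35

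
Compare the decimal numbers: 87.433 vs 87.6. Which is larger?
87.6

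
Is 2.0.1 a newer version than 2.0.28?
No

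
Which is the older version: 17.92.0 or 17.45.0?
17.45.0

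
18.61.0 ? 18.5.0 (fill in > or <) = >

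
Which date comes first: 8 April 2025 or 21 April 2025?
8 April 2025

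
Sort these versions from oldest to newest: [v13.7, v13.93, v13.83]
[v13.7, v13.83, v13.93]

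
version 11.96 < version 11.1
False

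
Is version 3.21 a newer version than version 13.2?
No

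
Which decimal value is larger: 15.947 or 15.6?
15.947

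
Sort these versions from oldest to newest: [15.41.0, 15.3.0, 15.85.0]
[15.3.0, 15.41.0, 15.85.0]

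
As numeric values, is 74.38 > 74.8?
False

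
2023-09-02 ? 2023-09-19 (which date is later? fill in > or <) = <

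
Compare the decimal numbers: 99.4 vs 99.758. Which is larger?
99.758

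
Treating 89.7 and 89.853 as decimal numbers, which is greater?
89.853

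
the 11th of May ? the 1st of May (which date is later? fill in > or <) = >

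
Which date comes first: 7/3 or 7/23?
7/3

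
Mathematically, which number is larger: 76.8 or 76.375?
76.8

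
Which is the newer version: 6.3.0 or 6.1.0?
6.3.0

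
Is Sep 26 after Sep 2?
Yes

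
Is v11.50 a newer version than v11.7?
Yes. Version numbers are compared segment by segment as integers, not as decimals: minor version 50 > 7, so v11.50 > v11.7 (even though the decimal 11.50 < 11.7).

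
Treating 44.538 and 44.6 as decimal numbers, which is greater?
44.6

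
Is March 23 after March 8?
Yes. Day 23 comes after day 8 in March — this is a date comparison, not a decimal one (the decimal 3.23 would be smaller than 3.8).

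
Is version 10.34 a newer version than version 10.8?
Yes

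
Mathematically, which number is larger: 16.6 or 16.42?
16.6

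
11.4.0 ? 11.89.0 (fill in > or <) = <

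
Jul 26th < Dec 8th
True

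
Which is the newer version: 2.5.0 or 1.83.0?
2.5.0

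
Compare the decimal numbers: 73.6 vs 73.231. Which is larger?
73.6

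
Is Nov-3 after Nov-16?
No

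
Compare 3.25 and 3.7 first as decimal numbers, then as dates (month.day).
As decimals: 3.25 < 3.7. As dates: 3/25 is later than 3/7 (day 25 > day 7).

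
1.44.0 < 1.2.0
False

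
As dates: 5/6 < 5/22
True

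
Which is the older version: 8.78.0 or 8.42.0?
8.42.0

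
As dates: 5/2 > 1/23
True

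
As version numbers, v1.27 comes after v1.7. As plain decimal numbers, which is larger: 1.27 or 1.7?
1.7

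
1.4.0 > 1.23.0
False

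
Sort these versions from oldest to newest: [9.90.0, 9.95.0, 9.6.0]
[9.6.0, 9.90.0, 9.95.0]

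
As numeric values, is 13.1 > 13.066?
True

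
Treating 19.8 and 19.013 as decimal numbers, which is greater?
19.8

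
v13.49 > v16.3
False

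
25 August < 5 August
False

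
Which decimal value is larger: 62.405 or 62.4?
62.405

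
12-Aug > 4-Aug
True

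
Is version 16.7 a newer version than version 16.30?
No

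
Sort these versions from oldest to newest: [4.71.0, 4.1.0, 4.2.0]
[4.1.0, 4.2.0, 4.71.0]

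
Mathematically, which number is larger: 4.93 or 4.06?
4.93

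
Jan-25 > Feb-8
False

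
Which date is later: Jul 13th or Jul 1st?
Jul 13th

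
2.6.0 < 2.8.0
True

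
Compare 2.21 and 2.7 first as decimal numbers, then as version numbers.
As decimals: 2.21 < 2.7. As versions: v2.21 > v2.7 (minor version 21 > 7).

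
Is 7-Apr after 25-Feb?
Yes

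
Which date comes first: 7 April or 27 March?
27 March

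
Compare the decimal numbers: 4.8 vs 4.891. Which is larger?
4.891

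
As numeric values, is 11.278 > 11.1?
True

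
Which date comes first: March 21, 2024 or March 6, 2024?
March 6, 2024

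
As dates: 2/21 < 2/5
False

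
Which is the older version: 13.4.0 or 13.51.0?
13.4.0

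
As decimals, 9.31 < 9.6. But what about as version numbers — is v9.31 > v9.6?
True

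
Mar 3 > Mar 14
False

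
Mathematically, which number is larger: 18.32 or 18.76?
18.76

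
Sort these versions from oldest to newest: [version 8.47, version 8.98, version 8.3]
[version 8.3, version 8.47, version 8.98]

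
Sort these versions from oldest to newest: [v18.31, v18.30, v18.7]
[v18.7, v18.30, v18.31]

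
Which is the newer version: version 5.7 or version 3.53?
version 5.7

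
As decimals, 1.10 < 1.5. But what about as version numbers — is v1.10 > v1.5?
True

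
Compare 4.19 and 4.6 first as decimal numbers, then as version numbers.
As decimals: 4.19 < 4.6. As versions: v4.19 > v4.6 (minor version 19 > 6).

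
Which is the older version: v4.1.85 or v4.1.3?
v4.1.3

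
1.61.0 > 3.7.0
False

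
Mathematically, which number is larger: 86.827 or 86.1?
86.827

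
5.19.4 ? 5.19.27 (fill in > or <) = <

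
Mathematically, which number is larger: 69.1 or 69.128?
69.128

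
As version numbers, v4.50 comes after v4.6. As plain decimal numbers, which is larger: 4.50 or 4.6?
4.6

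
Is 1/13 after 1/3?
Yes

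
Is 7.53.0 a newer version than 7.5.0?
Yes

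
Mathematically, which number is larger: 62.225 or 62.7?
62.7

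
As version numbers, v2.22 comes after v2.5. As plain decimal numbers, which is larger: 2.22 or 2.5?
2.5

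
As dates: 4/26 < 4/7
False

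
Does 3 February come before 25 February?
Yes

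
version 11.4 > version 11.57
False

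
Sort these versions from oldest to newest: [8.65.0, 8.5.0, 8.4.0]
[8.4.0, 8.5.0, 8.65.0]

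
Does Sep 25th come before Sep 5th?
No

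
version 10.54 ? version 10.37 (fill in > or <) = >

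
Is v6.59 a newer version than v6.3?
Yes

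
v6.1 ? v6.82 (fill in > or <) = <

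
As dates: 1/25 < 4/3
True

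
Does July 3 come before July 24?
Yes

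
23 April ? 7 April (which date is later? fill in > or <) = >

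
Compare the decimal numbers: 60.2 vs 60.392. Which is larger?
60.392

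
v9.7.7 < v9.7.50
True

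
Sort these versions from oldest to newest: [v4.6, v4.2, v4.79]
[v4.2, v4.6, v4.79]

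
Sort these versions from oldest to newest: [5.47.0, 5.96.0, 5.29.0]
[5.29.0, 5.47.0, 5.96.0]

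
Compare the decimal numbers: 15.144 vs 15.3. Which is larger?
15.3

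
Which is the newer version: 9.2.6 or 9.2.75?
9.2.75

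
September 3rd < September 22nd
True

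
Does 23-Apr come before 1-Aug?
Yes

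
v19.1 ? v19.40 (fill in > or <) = <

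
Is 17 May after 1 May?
Yes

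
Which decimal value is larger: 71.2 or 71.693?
71.693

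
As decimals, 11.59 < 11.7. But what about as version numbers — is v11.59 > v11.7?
True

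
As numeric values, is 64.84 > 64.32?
True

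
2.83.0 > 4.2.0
False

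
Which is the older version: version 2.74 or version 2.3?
version 2.3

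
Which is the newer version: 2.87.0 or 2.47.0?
2.87.0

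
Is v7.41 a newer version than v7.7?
Yes. Version numbers are compared segment by segment as integers, not as decimals: minor version 41 > 7, so v7.41 > v7.7 (even though the decimal 7.41 < 7.7).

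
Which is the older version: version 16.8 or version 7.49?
version 7.49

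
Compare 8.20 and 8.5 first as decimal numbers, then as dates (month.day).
As decimals: 8.20 < 8.5. As dates: 8/20 is later than 8/5 (day 20 > day 5).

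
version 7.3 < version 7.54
True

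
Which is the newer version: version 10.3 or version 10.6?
version 10.6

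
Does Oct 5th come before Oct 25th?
Yes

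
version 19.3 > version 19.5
False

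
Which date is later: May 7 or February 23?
May 7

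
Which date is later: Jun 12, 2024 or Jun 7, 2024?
Jun 12, 2024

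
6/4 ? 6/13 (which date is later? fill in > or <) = <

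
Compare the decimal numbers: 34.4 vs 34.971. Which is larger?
34.971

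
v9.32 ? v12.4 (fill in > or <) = <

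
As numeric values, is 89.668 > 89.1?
True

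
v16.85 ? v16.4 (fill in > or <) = >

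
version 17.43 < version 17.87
True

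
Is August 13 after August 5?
Yes. Day 13 comes after day 5 in August — this is a date comparison, not a decimal one (the decimal 8.13 would be smaller than 8.5).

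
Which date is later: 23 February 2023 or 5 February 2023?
23 February 2023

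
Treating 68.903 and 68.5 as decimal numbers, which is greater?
68.903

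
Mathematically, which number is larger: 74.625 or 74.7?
74.7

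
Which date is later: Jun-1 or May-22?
Jun-1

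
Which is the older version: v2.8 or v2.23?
v2.8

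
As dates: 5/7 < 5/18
True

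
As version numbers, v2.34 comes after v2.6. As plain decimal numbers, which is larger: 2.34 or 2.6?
2.6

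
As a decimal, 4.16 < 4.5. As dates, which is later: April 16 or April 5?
April 16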